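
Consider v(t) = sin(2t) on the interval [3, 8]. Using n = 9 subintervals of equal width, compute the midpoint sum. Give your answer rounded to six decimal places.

1.010078

Δt = (8 − 3)/9 = 5/9.
Midpoints: 59/18, 23/6, 79/18, 89/18, 5.5, 109/18, 119/18, 43/6, 139/18.
v(59/18) ≈ 0.269015, v(23/6) ≈ 0.982508, v(79/18) ≈ 0.602796, v(89/18) ≈ -0.447628, v(5.5) ≈ -0.999990, v(109/18) ≈ -0.439695, v(119/18) ≈ 0.609834, v(43/6) ≈ 0.980821, v(139/18) ≈ 0.260480.
Sum = Δt · [v(59/18) + v(23/6) + v(79/18) + ...].
Sum ≈ 1.010078.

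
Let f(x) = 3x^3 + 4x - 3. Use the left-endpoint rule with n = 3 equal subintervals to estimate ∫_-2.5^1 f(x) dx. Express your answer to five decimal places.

-92.16667

Δx = (1 − (-2.5))/3 = 7/6.
Left endpoints: -2.5, -4/3, -1/6.
f(-2.5) = -59.875, f(-4/3) = -139/9, f(-1/6) = -265/72.
Sum = Δx · [f(-2.5) + f(-4/3) + f(-1/6)].
Sum ≈ -92.16667.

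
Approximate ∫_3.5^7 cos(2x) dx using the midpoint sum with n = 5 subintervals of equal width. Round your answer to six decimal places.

0.181254

Δx = (7 − 3.5)/5 = 0.7.
Midpoints: 3.85, 4.55, 5.25, 5.95, 6.65.
f(3.85) ≈ 0.153374, f(4.55) ≈ -0.947722, f(5.25) ≈ -0.475537, f(5.95) ≈ 0.786070, f(6.65) ≈ 0.742749.
Sum = Δx · [f(3.85) + f(4.55) + f(5.25) + f(5.95) + f(6.65)].
Sum ≈ 0.181254.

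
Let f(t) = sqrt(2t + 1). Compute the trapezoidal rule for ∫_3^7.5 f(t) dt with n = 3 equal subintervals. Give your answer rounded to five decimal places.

15.13606

Δt = (7.5 − 3)/3 = 1.5.
f(3) ≈ 2.64575, f(4.5) ≈ 3.16228, f(6) ≈ 3.60555, f(7.5) ≈ 4.00000.
T_3 = (Δt/2)·[f(t_0) + 2f(t_1) + 2f(t_2) + f(t_3)].
Sum ≈ 15.13606.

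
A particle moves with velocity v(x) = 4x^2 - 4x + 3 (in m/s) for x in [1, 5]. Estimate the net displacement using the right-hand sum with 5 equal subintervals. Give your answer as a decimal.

163.04

Δx = (5 − 1)/5 = 0.8.
Right endpoints: 1.8, 2.6, 3.4, 4.2, 5.
v(1.8) = 8.76, v(2.6) = 19.64, v(3.4) = 35.64, v(4.2) = 56.76, v(5) = 83.
Sum = Δx · [v(1.8) + v(2.6) + v(3.4) + v(4.2) + v(5)].
Sum = 163.04.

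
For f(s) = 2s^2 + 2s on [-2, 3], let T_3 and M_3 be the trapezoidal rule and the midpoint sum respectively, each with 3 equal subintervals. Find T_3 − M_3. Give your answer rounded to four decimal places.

6.9444

T_3 ≈ 32.962963.
M_3 ≈ 26.018519.
T_3 − M_3 ≈ 6.9444.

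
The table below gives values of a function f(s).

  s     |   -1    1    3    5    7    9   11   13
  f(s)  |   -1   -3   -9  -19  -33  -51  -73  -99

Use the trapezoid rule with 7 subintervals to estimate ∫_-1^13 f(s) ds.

-476

Δs = 2.
T_7 = (2/2)·[(-1) + 2·(-3) + 2·(-9) + 2·(-19) + 2·(-33) + 2·(-51) + 2·(-73) + (-99)] = -476.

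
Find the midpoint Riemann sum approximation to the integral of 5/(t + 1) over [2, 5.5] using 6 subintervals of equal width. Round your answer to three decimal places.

Δt = (5.5 − 2)/6 = 7/12.
Midpoints: 55/24, 2.875, 83/24, 97/24, 4.625, 125/24.
f(55/24) = 120/79, f(2.875) = 40/31, f(83/24) = 120/107, f(97/24) = 120/121, f(4.625) = 8/9, f(125/24) = 120/149.
Sum = Δt · [f(55/24) + f(2.875) + f(83/24) + ...].
Sum ≈ 3.860.

3.860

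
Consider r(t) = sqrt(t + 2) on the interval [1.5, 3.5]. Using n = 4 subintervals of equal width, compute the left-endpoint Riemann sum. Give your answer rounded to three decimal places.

4.114

Δt = (3.5 − 1.5)/4 = 0.5.
Left endpoints: 1.5, 2, 2.5, 3.
r(1.5) ≈ 1.871, r(2) ≈ 2.000, r(2.5) ≈ 2.121, r(3) ≈ 2.236.
Sum = Δt · [r(1.5) + r(2) + r(2.5) + r(3)].
Sum ≈ 4.114.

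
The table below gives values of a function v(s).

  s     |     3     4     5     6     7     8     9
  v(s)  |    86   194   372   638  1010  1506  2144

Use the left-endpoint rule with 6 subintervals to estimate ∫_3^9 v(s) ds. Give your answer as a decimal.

Δs = 1.
Sum = 1·[86 + 194 + 372 + 638 + 1010 + 1506] = 3806.

3806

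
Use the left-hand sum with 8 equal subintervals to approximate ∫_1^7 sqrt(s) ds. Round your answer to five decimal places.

11.04859

Δs = (7 − 1)/8 = 0.75.
Left endpoints: 1, 1.75, 2.5, 3.25, 4, 4.75, 5.5, 6.25.
f(1) ≈ 1.00000, f(1.75) ≈ 1.32288, f(2.5) ≈ 1.58114, f(3.25) ≈ 1.80278, f(4) ≈ 2.00000, f(4.75) ≈ 2.17945, f(5.5) ≈ 2.34521, f(6.25) ≈ 2.50000.
Sum = Δs · [f(1) + f(1.75) + f(2.5) + ...].
Sum ≈ 11.04859.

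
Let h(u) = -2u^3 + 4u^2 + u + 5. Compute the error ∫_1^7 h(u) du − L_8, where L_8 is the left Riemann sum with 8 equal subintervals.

Exact integral: ∫_1^7 h(u) du = -690.
L_8 = -519.
Error = -690 − (-519) = -171.

-171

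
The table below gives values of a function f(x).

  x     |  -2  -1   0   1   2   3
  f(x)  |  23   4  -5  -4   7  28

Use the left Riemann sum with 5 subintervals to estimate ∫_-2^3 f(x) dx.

25

Δx = 1.
Sum = 1·[23 + 4 + (-5) + (-4) + 7] = 25.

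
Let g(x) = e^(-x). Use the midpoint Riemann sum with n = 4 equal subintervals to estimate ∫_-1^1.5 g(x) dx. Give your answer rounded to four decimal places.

2.4550

Δx = (1.5 − (-1))/4 = 0.625.
Midpoints: -0.6875, -0.0625, 0.5625, 1.1875.
g(-0.6875) ≈ 1.9887, g(-0.0625) ≈ 1.0645, g(0.5625) ≈ 0.5698, g(1.1875) ≈ 0.3050.
Sum = Δx · [g(-0.6875) + g(-0.0625) + g(0.5625) + g(1.1875)].
Sum ≈ 2.4550.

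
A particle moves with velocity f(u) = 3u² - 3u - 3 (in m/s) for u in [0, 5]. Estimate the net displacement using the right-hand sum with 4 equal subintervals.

Δu = (5 − 0)/4 = 1.25.
Right endpoints: 1.25, 2.5, 3.75, 5.
f(1.25) = -2.0625, f(2.5) = 8.25, f(3.75) = 27.9375, f(5) = 57.
Sum = Δu · [f(1.25) + f(2.5) + f(3.75) + f(5)].
Sum = 113.90625.

113.90625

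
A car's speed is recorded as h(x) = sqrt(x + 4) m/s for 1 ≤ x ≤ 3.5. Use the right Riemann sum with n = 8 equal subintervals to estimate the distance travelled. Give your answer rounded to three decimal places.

6.318

Δx = (3.5 − 1)/8 = 0.3125.
Right endpoints: 1.3125, 1.625, 1.9375, 2.25, 2.5625, 2.875, 3.1875, 3.5.
h(1.3125) ≈ 2.305, h(1.625) ≈ 2.372, h(1.9375) ≈ 2.437, h(2.25) ≈ 2.500, h(2.5625) ≈ 2.562, h(2.875) ≈ 2.622, h(3.1875) ≈ 2.681, h(3.5) ≈ 2.739.
Sum = Δx · [h(1.3125) + h(1.625) + h(1.9375) + ...].
Sum ≈ 6.318.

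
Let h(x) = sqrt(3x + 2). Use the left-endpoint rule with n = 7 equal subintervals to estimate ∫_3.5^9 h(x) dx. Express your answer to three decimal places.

Δx = (9 − 3.5)/7 = 11/14.
Left endpoints: 3.5, 30/7, 71/14, 41/7, 93/14, 52/7, 115/14.
h(3.5) ≈ 3.536, h(30/7) ≈ 3.854, h(71/14) ≈ 4.149, h(41/7) ≈ 4.424, h(93/14) ≈ 4.683, h(52/7) ≈ 4.928, h(115/14) ≈ 5.162.
Sum = Δx · [h(3.5) + h(30/7) + h(71/14) + ...].
Sum ≈ 24.149.

24.149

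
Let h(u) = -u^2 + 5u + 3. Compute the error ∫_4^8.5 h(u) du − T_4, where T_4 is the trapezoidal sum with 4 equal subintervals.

Exact integral: ∫_4^8.5 h(u) du = -29.25.
T_4 = -30.19921875.
Error = -29.25 − (-30.19921875) = 0.94921875.

0.94921875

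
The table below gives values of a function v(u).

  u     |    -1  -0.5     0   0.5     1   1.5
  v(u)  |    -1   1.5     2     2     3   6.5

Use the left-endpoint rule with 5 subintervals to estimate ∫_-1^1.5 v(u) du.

Δu = 0.5.
Sum = 0.5·[(-1) + 1.5 + 2 + 2 + 3] = 3.75.

3.75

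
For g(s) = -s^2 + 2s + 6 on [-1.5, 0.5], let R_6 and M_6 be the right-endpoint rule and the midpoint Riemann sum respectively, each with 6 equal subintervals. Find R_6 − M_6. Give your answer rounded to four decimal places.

0.9444

R_6 ≈ 9.796296.
M_6 ≈ 8.851852.
R_6 − M_6 ≈ 0.9444.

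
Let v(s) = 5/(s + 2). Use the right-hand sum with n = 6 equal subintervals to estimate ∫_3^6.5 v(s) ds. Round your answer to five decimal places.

Δs = (6.5 − 3)/6 = 7/12.
Right endpoints: 43/12, 25/6, 4.75, 16/3, 71/12, 6.5.
v(43/12) = 60/67, v(25/6) = 30/37, v(4.75) = 20/27, v(16/3) = 15/22, v(71/12) = 12/19, v(6.5) = 10/17.
Sum = Δs · [v(43/12) + v(25/6) + v(4.75) + ...].
Sum ≈ 2.53675.

2.53675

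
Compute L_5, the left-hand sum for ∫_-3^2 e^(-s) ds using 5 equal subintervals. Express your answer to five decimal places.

31.56075

Δs = (2 − (-3))/5 = 1.
Left endpoints: -3, -2, -1, 0, 1.
f(-3) ≈ 20.08554, f(-2) ≈ 7.38906, f(-1) ≈ 2.71828, f(0) ≈ 1.00000, f(1) ≈ 0.36788.
Sum = Δs · [f(-3) + f(-2) + f(-1) + f(0) + f(1)].
Sum ≈ 31.56075.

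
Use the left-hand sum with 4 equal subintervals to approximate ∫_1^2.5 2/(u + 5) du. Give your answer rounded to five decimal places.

Δu = (2.5 − 1)/4 = 0.375.
Left endpoints: 1, 1.375, 1.75, 2.125.
f(1) = 1/3, f(1.375) = 16/51, f(1.75) = 8/27, f(2.125) = 16/57.
Sum = Δu · [f(1) + f(1.375) + f(1.75) + f(2.125)].
Sum ≈ 0.45902.

0.45902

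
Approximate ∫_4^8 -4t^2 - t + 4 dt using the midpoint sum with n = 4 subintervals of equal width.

Δt = (8 − 4)/4 = 1.
Midpoints: 4.5, 5.5, 6.5, 7.5.
f(4.5) = -81.5, f(5.5) = -122.5, f(6.5) = -171.5, f(7.5) = -228.5.
Sum = Δt · [f(4.5) + f(5.5) + f(6.5) + f(7.5)].
Sum = -604.

-604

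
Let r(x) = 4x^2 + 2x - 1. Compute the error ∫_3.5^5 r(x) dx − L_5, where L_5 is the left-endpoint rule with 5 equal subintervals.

Exact integral: ∫_3.5^5 r(x) dx = 120.75.
L_5 = 112.74.
Error = 120.75 − 112.74 = 8.01.

8.01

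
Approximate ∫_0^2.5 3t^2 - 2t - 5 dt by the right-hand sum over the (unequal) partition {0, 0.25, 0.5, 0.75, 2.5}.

11.46875

Subinterval widths: 0.25, 0.25, 0.25, 1.75.
Right endpoints: 0.25, 0.5, 0.75, 2.5.
f(0.25) = -5.3125, f(0.5) = -5.25, f(0.75) = -4.8125, f(2.5) = 8.75.
Sum = Σ Δt_i · f(t_i).
Sum = 11.46875.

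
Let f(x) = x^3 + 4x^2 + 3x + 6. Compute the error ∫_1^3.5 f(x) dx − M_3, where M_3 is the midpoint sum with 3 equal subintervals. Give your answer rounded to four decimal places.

Exact integral: ∫_1^3.5 f(x) dx ≈ 124.973958.
M_3 ≈ 123.418692.
Error ≈ 124.973958 − 123.418692 ≈ 1.5553.

1.5553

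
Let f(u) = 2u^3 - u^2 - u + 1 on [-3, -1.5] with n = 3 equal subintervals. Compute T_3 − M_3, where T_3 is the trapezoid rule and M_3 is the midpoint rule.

-1.359375

T_3 = -41.875.
M_3 = -40.515625.
T_3 − M_3 = -1.359375.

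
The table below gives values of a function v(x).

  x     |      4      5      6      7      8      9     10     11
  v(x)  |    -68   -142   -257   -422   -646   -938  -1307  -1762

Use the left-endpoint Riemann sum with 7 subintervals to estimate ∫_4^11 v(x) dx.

-3780

Δx = 1.
Sum = 1·[(-68) + (-142) + (-257) + (-422) + (-646) + (-938) + (-1307)] = -3780.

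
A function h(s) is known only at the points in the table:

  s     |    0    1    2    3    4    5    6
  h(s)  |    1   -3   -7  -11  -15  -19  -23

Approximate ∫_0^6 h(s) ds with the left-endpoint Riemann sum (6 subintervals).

Δs = 1.
Sum = 1·[1 + (-3) + (-7) + (-11) + (-15) + (-19)] = -54.

-54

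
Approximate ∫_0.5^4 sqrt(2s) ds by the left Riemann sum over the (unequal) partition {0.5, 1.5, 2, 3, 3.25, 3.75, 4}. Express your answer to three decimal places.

Subinterval widths: 1, 0.5, 1, 0.25, 0.5, 0.25.
Left endpoints: 0.5, 1.5, 2, 3, 3.25, 3.75.
f(0.5) ≈ 1.000, f(1.5) ≈ 1.732, f(2) ≈ 2.000, f(3) ≈ 2.449, f(3.25) ≈ 2.550, f(3.75) ≈ 2.739.
Sum = Σ Δs_i · f(s_i).
Sum ≈ 6.438.

6.438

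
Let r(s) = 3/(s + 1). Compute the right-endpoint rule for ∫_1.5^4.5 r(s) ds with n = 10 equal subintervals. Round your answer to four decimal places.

2.2700

Δs = (4.5 − 1.5)/10 = 0.3.
Right endpoints: 1.8, 2.1, 2.4, 2.7, 3, 3.3, 3.6, 3.9, 4.2, 4.5.
r(1.8) = 15/14, r(2.1) = 30/31, r(2.4) = 15/17, r(2.7) = 30/37, r(3) = 0.75, r(3.3) = 30/43, r(3.6) = 15/23, r(3.9) = 30/49, r(4.2) = 15/26, r(4.5) = 6/11.
Sum = Δs · [r(1.8) + r(2.1) + r(2.4) + ...].
Sum ≈ 2.2700.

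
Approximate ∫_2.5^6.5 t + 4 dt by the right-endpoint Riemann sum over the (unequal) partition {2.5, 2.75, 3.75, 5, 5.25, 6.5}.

Subinterval widths: 0.25, 1, 1.25, 0.25, 1.25.
Right endpoints: 2.75, 3.75, 5, 5.25, 6.5.
f(2.75) = 6.75, f(3.75) = 7.75, f(5) = 9, f(5.25) = 9.25, f(6.5) = 10.5.
Sum = Σ Δt_i · f(t_i).
Sum = 36.125.

36.125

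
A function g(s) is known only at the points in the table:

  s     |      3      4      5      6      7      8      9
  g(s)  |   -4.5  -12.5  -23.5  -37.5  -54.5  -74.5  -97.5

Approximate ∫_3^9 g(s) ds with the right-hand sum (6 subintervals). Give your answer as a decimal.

Δs = 1.
Sum = 1·[(-12.5) + (-23.5) + (-37.5) + (-54.5) + (-74.5) + (-97.5)] = -300.

-300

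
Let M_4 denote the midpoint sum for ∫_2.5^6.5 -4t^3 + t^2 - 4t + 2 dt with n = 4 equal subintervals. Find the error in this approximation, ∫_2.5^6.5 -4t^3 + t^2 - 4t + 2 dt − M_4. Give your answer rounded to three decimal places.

-17.667

Exact integral: ∫_2.5^6.5 f(t) dt ≈ -1723.66667.
M_4 = -1706.
Error ≈ -1723.66667 − (-1706) ≈ -17.667.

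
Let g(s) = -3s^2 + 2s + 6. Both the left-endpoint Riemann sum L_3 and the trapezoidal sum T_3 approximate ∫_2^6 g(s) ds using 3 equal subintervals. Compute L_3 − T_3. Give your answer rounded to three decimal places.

L_3 ≈ -96.88889.
T_3 ≈ -155.55556.
L_3 − T_3 ≈ 58.667.

58.667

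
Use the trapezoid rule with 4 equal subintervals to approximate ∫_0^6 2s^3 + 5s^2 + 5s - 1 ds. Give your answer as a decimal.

Δs = (6 − 0)/4 = 1.5.
f(0) = -1, f(1.5) = 24.5, f(3) = 113, f(4.5) = 305, f(6) = 641.
T_4 = (Δs/2)·[f(s_0) + 2f(s_1) + 2f(s_2) + 2f(s_3) + f(s_4)].
Sum = 1143.75.

1143.75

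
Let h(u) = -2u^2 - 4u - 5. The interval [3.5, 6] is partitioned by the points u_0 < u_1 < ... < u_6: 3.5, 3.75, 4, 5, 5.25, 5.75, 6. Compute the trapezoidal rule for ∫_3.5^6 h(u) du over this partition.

-175.8125

Subinterval widths: 0.25, 0.25, 1, 0.25, 0.5, 0.25.
h(3.5) = -43.5, h(3.75) = -48.125, h(4) = -53, h(5) = -75, h(5.25) = -81.125, h(5.75) = -94.125, h(6) = -101.
On each subinterval the trapezoid contributes (Δu_i/2)·[h(u_{i-1}) + h(u_i)].
Sum = -175.8125.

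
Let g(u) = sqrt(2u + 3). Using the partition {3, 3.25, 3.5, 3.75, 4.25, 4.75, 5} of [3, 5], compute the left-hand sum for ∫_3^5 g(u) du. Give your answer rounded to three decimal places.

Subinterval widths: 0.25, 0.25, 0.25, 0.5, 0.5, 0.25.
Left endpoints: 3, 3.25, 3.5, 3.75, 4.25, 4.75.
g(3) ≈ 3.000, g(3.25) ≈ 3.082, g(3.5) ≈ 3.162, g(3.75) ≈ 3.240, g(4.25) ≈ 3.391, g(4.75) ≈ 3.536.
Sum = Σ Δu_i · g(u_i).
Sum ≈ 6.511.

6.511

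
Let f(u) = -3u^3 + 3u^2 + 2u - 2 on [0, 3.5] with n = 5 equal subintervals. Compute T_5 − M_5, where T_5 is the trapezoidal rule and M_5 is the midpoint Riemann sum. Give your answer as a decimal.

T_5 = -68.06625.
M_5 = -62.5996875.
T_5 − M_5 = -5.4665625.

-5.4665625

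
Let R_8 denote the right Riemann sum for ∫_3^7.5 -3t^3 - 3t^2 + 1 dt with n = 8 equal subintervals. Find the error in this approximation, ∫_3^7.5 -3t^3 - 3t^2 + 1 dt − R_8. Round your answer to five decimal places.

Exact integral: ∫_3^7.5 f(t) dt = -2702.671875.
R_8 ≈ -3087.6394043.
Error ≈ -2702.671875 − (-3087.6394043) ≈ 384.96753.

384.96753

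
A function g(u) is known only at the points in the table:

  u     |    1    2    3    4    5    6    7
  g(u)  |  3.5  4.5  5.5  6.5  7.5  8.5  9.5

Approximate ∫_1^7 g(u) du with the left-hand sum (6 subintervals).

36

Δu = 1.
Sum = 1·[3.5 + 4.5 + 5.5 + 6.5 + 7.5 + 8.5] = 36.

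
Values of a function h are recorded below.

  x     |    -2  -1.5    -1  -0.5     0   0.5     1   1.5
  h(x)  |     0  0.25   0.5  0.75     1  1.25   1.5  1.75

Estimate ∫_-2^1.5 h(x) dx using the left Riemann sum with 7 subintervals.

Δx = 0.5.
Sum = 0.5·[0 + 0.25 + 0.5 + 0.75 + 1 + 1.25 + 1.5] = 2.625.

2.625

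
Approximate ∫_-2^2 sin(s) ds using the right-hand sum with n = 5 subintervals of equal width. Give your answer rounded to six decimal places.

0.727438

Δs = (2 − (-2))/5 = 0.8.
Right endpoints: -1.2, -0.4, 0.4, 1.2, 2.
f(-1.2) ≈ -0.932039, f(-0.4) ≈ -0.389418, f(0.4) ≈ 0.389418, f(1.2) ≈ 0.932039, f(2) ≈ 0.909297.
Sum = Δs · [f(-1.2) + f(-0.4) + f(0.4) + f(1.2) + f(2)].
Sum ≈ 0.727438.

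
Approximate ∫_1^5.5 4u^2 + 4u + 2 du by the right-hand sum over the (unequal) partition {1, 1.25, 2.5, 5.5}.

Subinterval widths: 0.25, 1.25, 3.
Right endpoints: 1.25, 2.5, 5.5.
f(1.25) = 13.25, f(2.5) = 37, f(5.5) = 145.
Sum = Σ Δu_i · f(u_i).
Sum = 484.5625.

484.5625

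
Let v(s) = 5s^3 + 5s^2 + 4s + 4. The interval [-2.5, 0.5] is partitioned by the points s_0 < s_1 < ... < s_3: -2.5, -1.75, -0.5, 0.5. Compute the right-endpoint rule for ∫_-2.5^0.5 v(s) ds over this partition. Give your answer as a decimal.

Subinterval widths: 0.75, 1.25, 1.
Right endpoints: -1.75, -0.5, 0.5.
v(-1.75) = -14.484375, v(-0.5) = 2.625, v(0.5) = 7.875.
Sum = Σ Δs_i · v(s_i).
Sum = 0.29296875.

0.29296875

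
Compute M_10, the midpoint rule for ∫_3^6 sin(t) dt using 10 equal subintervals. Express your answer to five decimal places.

-1.95750

Δt = (6 − 3)/10 = 0.3.
Midpoints: 3.15, 3.45, 3.75, 4.05, 4.35, 4.65, 4.95, 5.25, 5.55, 5.85.
f(3.15) ≈ -0.00841, f(3.45) ≈ -0.30354, f(3.75) ≈ -0.57156, f(4.05) ≈ -0.78853, f(4.35) ≈ -0.93505, f(4.65) ≈ -0.99805, f(4.95) ≈ -0.97190, f(5.25) ≈ -0.85893, f(5.55) ≈ -0.66924, f(5.85) ≈ -0.41976.
Sum = Δt · [f(3.15) + f(3.45) + f(3.75) + ...].
Sum ≈ -1.95750.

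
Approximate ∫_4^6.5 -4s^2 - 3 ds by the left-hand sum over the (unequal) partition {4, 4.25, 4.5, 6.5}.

-203.5625

Subinterval widths: 0.25, 0.25, 2.
Left endpoints: 4, 4.25, 4.5.
f(4) = -67, f(4.25) = -75.25, f(4.5) = -84.
Sum = Σ Δs_i · f(s_i).
Sum = -203.5625.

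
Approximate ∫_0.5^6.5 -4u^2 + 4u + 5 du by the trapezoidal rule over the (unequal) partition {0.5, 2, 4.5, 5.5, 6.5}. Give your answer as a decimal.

Subinterval widths: 1.5, 2.5, 1, 1.
f(0.5) = 6, f(2) = -3, f(4.5) = -58, f(5.5) = -94, f(6.5) = -138.
On each subinterval the trapezoid contributes (Δu_i/2)·[f(u_{i-1}) + f(u_i)].
Sum = -266.

-266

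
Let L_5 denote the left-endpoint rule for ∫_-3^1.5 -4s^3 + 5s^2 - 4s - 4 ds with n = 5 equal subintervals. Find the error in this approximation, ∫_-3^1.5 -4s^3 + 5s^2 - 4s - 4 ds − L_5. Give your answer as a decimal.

-86.4675

Exact integral: ∫_-3^1.5 f(s) ds = 122.0625.
L_5 = 208.53.
Error = 122.0625 − 208.53 = -86.4675.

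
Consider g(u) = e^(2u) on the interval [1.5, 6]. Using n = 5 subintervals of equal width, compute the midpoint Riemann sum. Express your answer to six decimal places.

Δu = (6 − 1.5)/5 = 0.9.
Midpoints: 1.95, 2.85, 3.75, 4.65, 5.55.
g(1.95) ≈ 49.402449, g(2.85) ≈ 298.867401, g(3.75) ≈ 1808.042414, g(4.65) ≈ 10938.019208, g(5.55) ≈ 66171.160168.
Sum = Δu · [g(1.95) + g(2.85) + g(3.75) + g(4.65) + g(5.55)].
Sum ≈ 71338.942477.

71338.942477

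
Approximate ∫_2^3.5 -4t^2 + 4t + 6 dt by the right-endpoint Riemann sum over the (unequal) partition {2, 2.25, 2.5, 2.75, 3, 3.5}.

Subinterval widths: 0.25, 0.25, 0.25, 0.25, 0.5.
Right endpoints: 2.25, 2.5, 2.75, 3, 3.5.
f(2.25) = -5.25, f(2.5) = -9, f(2.75) = -13.25, f(3) = -18, f(3.5) = -29.
Sum = Σ Δt_i · f(t_i).
Sum = -25.875.

-25.875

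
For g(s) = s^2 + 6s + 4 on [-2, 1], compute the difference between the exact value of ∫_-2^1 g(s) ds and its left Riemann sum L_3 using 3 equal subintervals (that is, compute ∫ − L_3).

Exact integral: ∫_-2^1 g(s) ds = 6.
L_3 = -1.
Error = 6 − (-1) = 7.

7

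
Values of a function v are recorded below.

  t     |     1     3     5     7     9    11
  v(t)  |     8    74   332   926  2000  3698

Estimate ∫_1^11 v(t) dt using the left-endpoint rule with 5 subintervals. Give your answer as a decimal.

Δt = 2.
Sum = 2·[8 + 74 + 332 + 926 + 2000] = 6680.

6680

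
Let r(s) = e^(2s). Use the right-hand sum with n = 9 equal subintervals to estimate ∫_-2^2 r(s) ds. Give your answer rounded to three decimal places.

41.192

Δs = (2 − (-2))/9 = 4/9.
Right endpoints: -14/9, -10/9, -2/3, -2/9, 2/9, 2/3, 10/9, 14/9, 2.
r(-14/9) ≈ 0.045, r(-10/9) ≈ 0.108, r(-2/3) ≈ 0.264, r(-2/9) ≈ 0.641, r(2/9) ≈ 1.560, r(2/3) ≈ 3.794, r(10/9) ≈ 9.228, r(14/9) ≈ 22.446, r(2) ≈ 54.598.
Sum = Δs · [r(-14/9) + r(-10/9) + r(-2/3) + ...].
Sum ≈ 41.192.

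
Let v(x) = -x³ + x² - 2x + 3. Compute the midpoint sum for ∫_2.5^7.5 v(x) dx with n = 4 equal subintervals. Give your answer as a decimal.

Δx = (7.5 − 2.5)/4 = 1.25.
Midpoints: 3.125, 4.375, 5.625, 6.875.
v(3.125) = -12289/512, v(4.375) = -36019/512, v(5.625) = -79149/512, v(6.875) = -147679/512.
Sum = Δx · [v(3.125) + v(4.375) + v(5.625) + v(6.875)].
Sum = -671.71875.

-671.71875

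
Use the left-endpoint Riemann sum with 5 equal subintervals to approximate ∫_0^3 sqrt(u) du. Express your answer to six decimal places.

Δu = (3 − 0)/5 = 0.6.
Left endpoints: 0, 0.6, 1.2, 1.8, 2.4.
f(0) ≈ 0.000000, f(0.6) ≈ 0.774597, f(1.2) ≈ 1.095445, f(1.8) ≈ 1.341641, f(2.4) ≈ 1.549193.
Sum = Δu · [f(0) + f(0.6) + f(1.2) + f(1.8) + f(2.4)].
Sum ≈ 2.856526.

2.856526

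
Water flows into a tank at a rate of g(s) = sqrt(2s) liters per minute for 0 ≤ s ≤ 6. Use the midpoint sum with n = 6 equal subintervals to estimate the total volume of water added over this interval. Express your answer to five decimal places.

Δs = (6 − 0)/6 = 1.
Midpoints: 0.5, 1.5, 2.5, 3.5, 4.5, 5.5.
g(0.5) ≈ 1.00000, g(1.5) ≈ 1.73205, g(2.5) ≈ 2.23607, g(3.5) ≈ 2.64575, g(4.5) ≈ 3.00000, g(5.5) ≈ 3.31662.
Sum = Δs · [g(0.5) + g(1.5) + g(2.5) + ...].
Sum ≈ 13.93049.

13.93049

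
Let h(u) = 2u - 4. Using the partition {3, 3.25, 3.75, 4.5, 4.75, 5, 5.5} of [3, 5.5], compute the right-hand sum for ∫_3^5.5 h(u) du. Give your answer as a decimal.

Subinterval widths: 0.25, 0.5, 0.75, 0.25, 0.25, 0.5.
Right endpoints: 3.25, 3.75, 4.5, 4.75, 5, 5.5.
h(3.25) = 2.5, h(3.75) = 3.5, h(4.5) = 5, h(4.75) = 5.5, h(5) = 6, h(5.5) = 7.
Sum = Σ Δu_i · h(u_i).
Sum = 12.5.

12.5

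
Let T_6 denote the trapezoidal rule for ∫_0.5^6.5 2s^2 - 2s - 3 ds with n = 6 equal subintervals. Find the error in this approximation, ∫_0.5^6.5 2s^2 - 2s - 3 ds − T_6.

Exact integral: ∫_0.5^6.5 f(s) ds = 123.
T_6 = 125.
Error = 123 − 125 = -2.

-2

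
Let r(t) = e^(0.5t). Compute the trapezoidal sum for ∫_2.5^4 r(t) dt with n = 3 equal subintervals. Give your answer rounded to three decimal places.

7.838

Δt = (4 − 2.5)/3 = 0.5.
r(2.5) ≈ 3.490, r(3) ≈ 4.482, r(3.5) ≈ 5.755, r(4) ≈ 7.389.
T_3 = (Δt/2)·[r(t_0) + 2r(t_1) + 2r(t_2) + r(t_3)].
Sum ≈ 7.838.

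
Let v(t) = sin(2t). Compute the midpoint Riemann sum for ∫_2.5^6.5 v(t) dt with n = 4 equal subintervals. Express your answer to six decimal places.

Δt = (6.5 − 2.5)/4 = 1.
Midpoints: 3, 4, 5, 6.
v(3) ≈ -0.279415, v(4) ≈ 0.989358, v(5) ≈ -0.544021, v(6) ≈ -0.536573.
Sum = Δt · [v(3) + v(4) + v(5) + v(6)].
Sum ≈ -0.370651.

-0.370651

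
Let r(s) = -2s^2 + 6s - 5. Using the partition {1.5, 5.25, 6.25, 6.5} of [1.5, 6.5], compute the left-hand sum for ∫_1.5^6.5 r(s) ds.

Subinterval widths: 3.75, 1, 0.25.
Left endpoints: 1.5, 5.25, 6.25.
r(1.5) = -0.5, r(5.25) = -28.625, r(6.25) = -45.625.
Sum = Σ Δs_i · r(s_i).
Sum = -41.90625.

-41.90625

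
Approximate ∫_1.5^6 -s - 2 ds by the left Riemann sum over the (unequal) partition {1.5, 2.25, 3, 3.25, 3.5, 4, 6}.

Subinterval widths: 0.75, 0.75, 0.25, 0.25, 0.5, 2.
Left endpoints: 1.5, 2.25, 3, 3.25, 3.5, 4.
f(1.5) = -3.5, f(2.25) = -4.25, f(3) = -5, f(3.25) = -5.25, f(3.5) = -5.5, f(4) = -6.
Sum = Σ Δs_i · f(s_i).
Sum = -23.125.

-23.125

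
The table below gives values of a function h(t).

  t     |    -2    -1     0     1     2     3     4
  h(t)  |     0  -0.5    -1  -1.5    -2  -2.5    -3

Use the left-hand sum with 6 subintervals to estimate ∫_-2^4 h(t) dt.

-7.5

Δt = 1.
Sum = 1·[0 + (-0.5) + (-1) + (-1.5) + (-2) + (-2.5)] = -7.5.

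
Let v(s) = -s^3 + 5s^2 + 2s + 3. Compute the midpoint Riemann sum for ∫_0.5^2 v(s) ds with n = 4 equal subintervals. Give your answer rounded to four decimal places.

Δs = (2 − 0.5)/4 = 0.375.
Midpoints: 0.6875, 1.0625, 1.4375, 1.8125.
v(0.6875) = 26269/4096, v(1.0625) = 39199/4096, v(1.4375) = 54217/4096, v(1.8125) = 70027/4096.
Sum = Δs · [v(0.6875) + v(1.0625) + v(1.4375) + v(1.8125)].
Sum ≈ 17.3687.

17.3687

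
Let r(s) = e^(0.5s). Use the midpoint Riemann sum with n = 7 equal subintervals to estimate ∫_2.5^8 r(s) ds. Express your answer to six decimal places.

101.561243

Δs = (8 − 2.5)/7 = 11/14.
Midpoints: 81/28, 103/28, 125/28, 5.25, 169/28, 191/28, 213/28.
r(81/28) ≈ 4.247916, r(103/28) ≈ 6.292042, r(125/28) ≈ 9.319816, r(5.25) ≈ 13.804574, r(169/28) ≈ 20.447429, r(191/28) ≈ 30.286870, r(213/28) ≈ 44.861117.
Sum = Δs · [r(81/28) + r(103/28) + r(125/28) + ...].
Sum ≈ 101.561243.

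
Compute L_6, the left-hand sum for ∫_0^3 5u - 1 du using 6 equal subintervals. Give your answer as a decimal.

15.75

Δu = (3 − 0)/6 = 0.5.
Left endpoints: 0, 0.5, 1, 1.5, 2, 2.5.
f(0) = -1, f(0.5) = 1.5, f(1) = 4, f(1.5) = 6.5, f(2) = 9, f(2.5) = 11.5.
Sum = Δu · [f(0) + f(0.5) + f(1) + ...].
Sum = 15.75.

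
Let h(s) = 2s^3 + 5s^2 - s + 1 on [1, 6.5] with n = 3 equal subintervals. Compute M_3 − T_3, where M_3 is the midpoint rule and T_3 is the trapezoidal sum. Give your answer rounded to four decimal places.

-127.0920

M_3 ≈ 1290.583912.
T_3 ≈ 1417.675926.
M_3 − T_3 ≈ -127.0920.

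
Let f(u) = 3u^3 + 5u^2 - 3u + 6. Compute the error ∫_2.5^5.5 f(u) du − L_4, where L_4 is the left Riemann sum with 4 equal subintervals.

Exact integral: ∫_2.5^5.5 f(u) du = 890.25.
L_4 = 690.5625.
Error = 890.25 − 690.5625 = 199.6875.

199.6875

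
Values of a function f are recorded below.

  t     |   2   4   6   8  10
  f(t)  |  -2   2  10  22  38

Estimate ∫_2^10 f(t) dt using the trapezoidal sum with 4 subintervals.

104

Δt = 2.
T_4 = (2/2)·[(-2) + 2·2 + 2·10 + 2·22 + 38] = 104.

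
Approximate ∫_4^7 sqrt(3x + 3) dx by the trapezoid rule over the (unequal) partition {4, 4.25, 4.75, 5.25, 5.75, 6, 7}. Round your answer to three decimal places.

Subinterval widths: 0.25, 0.5, 0.5, 0.5, 0.25, 1.
f(4) ≈ 3.873, f(4.25) ≈ 3.969, f(4.75) ≈ 4.153, f(5.25) ≈ 4.330, f(5.75) ≈ 4.500, f(6) ≈ 4.583, f(7) ≈ 4.899.
On each subinterval the trapezoid contributes (Δx_i/2)·[f(x_{i-1}) + f(x_i)].
Sum ≈ 13.215.

13.215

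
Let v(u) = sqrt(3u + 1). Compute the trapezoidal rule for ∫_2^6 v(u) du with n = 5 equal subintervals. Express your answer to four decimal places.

Δu = (6 − 2)/5 = 0.8.
v(2) ≈ 2.6458, v(2.8) ≈ 3.0659, v(3.6) ≈ 3.4351, v(4.4) ≈ 3.7683, v(5.2) ≈ 4.0743, v(6) ≈ 4.3589.
T_5 = (Δu/2)·[v(u_0) + 2v(u_1) + ... + 2v(u_{4}) + v(u_5)].
Sum ≈ 14.2768.

14.2768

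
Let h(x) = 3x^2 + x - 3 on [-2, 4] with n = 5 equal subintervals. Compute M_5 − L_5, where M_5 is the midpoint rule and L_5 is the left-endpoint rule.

18.72

M_5 = 57.84.
L_5 = 39.12.
M_5 − L_5 = 18.72.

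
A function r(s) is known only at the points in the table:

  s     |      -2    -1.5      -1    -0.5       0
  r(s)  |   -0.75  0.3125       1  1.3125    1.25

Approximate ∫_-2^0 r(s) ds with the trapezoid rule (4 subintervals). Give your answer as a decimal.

Δs = 0.5.
T_4 = (0.5/2)·[(-0.75) + 2·0.3125 + 2·1 + 2·1.3125 + 1.25] = 1.4375.

1.4375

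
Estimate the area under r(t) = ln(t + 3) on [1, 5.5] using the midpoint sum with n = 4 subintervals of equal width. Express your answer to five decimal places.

Δt = (5.5 − 1)/4 = 1.125.
Midpoints: 1.5625, 2.6875, 3.8125, 4.9375.
r(1.5625) ≈ 1.51787, r(2.6875) ≈ 1.73827, r(3.8125) ≈ 1.91876, r(4.9375) ≈ 2.07160.
Sum = Δt · [r(1.5625) + r(2.6875) + r(3.8125) + r(4.9375)].
Sum ≈ 8.15231.

8.15231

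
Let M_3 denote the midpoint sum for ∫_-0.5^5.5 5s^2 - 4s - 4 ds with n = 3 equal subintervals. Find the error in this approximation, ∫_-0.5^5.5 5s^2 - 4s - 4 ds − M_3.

10

Exact integral: ∫_-0.5^5.5 f(s) ds = 193.5.
M_3 = 183.5.
Error = 193.5 − 183.5 = 10.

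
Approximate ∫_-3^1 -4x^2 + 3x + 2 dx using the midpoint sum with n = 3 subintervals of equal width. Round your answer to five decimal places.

Δx = (1 − (-3))/3 = 4/3.
Midpoints: -7/3, -1, 1/3.
f(-7/3) = -241/9, f(-1) = -5, f(1/3) = 23/9.
Sum = Δx · [f(-7/3) + f(-1) + f(1/3)].
Sum ≈ -38.96296.

-38.96296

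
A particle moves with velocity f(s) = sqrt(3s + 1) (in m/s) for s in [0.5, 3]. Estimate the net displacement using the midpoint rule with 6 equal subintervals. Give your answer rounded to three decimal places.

6.152

Δs = (3 − 0.5)/6 = 5/12.
Midpoints: 17/24, 1.125, 37/24, 47/24, 2.375, 67/24.
f(17/24) ≈ 1.768, f(1.125) ≈ 2.092, f(37/24) ≈ 2.372, f(47/24) ≈ 2.622, f(2.375) ≈ 2.850, f(67/24) ≈ 3.062.
Sum = Δs · [f(17/24) + f(1.125) + f(37/24) + ...].
Sum ≈ 6.152.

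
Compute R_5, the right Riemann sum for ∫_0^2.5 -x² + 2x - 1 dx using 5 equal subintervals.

-1.875

Δx = (2.5 − 0)/5 = 0.5.
Right endpoints: 0.5, 1, 1.5, 2, 2.5.
f(0.5) = -0.25, f(1) = 0, f(1.5) = -0.25, f(2) = -1, f(2.5) = -2.25.
Sum = Δx · [f(0.5) + f(1) + f(1.5) + f(2) + f(2.5)].
Sum = -1.875.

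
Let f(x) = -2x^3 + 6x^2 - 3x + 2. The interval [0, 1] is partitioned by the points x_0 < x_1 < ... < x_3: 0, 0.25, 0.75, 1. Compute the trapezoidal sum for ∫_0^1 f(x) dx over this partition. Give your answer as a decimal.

2.078125

Subinterval widths: 0.25, 0.5, 0.25.
f(0) = 2, f(0.25) = 1.59375, f(0.75) = 2.28125, f(1) = 3.
On each subinterval the trapezoid contributes (Δx_i/2)·[f(x_{i-1}) + f(x_i)].
Sum = 2.078125.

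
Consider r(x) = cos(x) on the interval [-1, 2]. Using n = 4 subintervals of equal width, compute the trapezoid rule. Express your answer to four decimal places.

1.6679

Δx = (2 − (-1))/4 = 0.75.
r(-1) ≈ 0.5403, r(-0.25) ≈ 0.9689, r(0.5) ≈ 0.8776, r(1.25) ≈ 0.3153, r(2) ≈ -0.4161.
T_4 = (Δx/2)·[r(x_0) + 2r(x_1) + 2r(x_2) + 2r(x_3) + r(x_4)].
Sum ≈ 1.6679.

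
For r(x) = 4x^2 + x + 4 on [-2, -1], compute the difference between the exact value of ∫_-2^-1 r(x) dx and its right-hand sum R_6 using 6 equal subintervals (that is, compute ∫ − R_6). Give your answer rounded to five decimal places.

0.89815

Exact integral: ∫_-2^-1 r(x) dx ≈ 11.8333333.
R_6 ≈ 10.9351852.
Error ≈ 11.8333333 − 10.9351852 ≈ 0.89815.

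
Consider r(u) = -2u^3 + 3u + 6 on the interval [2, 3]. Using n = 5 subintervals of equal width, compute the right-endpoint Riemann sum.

Δu = (3 − 2)/5 = 0.2.
Right endpoints: 2.2, 2.4, 2.6, 2.8, 3.
r(2.2) = -8.696, r(2.4) = -14.448, r(2.6) = -21.352, r(2.8) = -29.504, r(3) = -39.
Sum = Δu · [r(2.2) + r(2.4) + r(2.6) + r(2.8) + r(3)].
Sum = -22.6.

-22.6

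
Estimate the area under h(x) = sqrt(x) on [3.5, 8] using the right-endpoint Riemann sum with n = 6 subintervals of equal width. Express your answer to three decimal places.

11.075

Δx = (8 − 3.5)/6 = 0.75.
Right endpoints: 4.25, 5, 5.75, 6.5, 7.25, 8.
h(4.25) ≈ 2.062, h(5) ≈ 2.236, h(5.75) ≈ 2.398, h(6.5) ≈ 2.550, h(7.25) ≈ 2.693, h(8) ≈ 2.828.
Sum = Δx · [h(4.25) + h(5) + h(5.75) + ...].
Sum ≈ 11.075.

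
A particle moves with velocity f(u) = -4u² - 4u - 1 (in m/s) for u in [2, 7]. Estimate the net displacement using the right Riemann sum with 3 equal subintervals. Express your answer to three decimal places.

Δu = (7 − 2)/3 = 5/3.
Right endpoints: 11/3, 16/3, 7.
f(11/3) = -625/9, f(16/3) = -1225/9, f(7) = -225.
Sum = Δu · [f(11/3) + f(16/3) + f(7)].
Sum ≈ -717.593.

-717.593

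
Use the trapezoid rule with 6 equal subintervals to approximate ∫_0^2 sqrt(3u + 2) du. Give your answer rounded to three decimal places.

4.395

Δu = (2 − 0)/6 = 1/3.
f(0) ≈ 1.414, f(1/3) ≈ 1.732, f(2/3) ≈ 2.000, f(1) ≈ 2.236, f(4/3) ≈ 2.449, f(5/3) ≈ 2.646, f(2) ≈ 2.828.
T_6 = (Δu/2)·[f(u_0) + 2f(u_1) + ... + 2f(u_{5}) + f(u_6)].
Sum ≈ 4.395.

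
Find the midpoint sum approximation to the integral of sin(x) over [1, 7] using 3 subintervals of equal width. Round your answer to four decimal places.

Δx = (7 − 1)/3 = 2.
Midpoints: 2, 4, 6.
f(2) ≈ 0.9093, f(4) ≈ -0.7568, f(6) ≈ -0.2794.
Sum = Δx · [f(2) + f(4) + f(6)].
Sum ≈ -0.2538.

-0.2538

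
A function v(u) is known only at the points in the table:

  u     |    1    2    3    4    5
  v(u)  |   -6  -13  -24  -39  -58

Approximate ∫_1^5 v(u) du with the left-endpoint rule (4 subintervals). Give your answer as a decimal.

Δu = 1.
Sum = 1·[(-6) + (-13) + (-24) + (-39)] = -82.

-82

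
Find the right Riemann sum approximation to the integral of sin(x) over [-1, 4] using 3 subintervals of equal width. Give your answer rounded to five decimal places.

Δx = (4 − (-1))/3 = 5/3.
Right endpoints: 2/3, 7/3, 4.
f(2/3) ≈ 0.61837, f(7/3) ≈ 0.72309, f(4) ≈ -0.75680.
Sum = Δx · [f(2/3) + f(7/3) + f(4)].
Sum ≈ 0.97442.

0.97442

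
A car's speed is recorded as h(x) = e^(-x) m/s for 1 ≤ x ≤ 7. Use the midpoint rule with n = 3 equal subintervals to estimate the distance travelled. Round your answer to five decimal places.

0.31226

Δx = (7 − 1)/3 = 2.
Midpoints: 2, 4, 6.
h(2) ≈ 0.13534, h(4) ≈ 0.01832, h(6) ≈ 0.00248.
Sum = Δx · [h(2) + h(4) + h(6)].
Sum ≈ 0.31226.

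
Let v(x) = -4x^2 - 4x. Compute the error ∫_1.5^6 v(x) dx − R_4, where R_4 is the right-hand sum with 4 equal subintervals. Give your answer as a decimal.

Exact integral: ∫_1.5^6 v(x) dx = -351.
R_4 = -440.859375.
Error = -351 − (-440.859375) = 89.859375.

89.859375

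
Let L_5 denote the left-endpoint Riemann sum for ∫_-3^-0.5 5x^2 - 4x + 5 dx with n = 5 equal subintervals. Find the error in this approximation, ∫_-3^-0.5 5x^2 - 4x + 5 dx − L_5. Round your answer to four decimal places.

-13.9583

Exact integral: ∫_-3^-0.5 f(x) dx ≈ 74.791667.
L_5 = 88.75.
Error ≈ 74.791667 − 88.75 ≈ -13.9583.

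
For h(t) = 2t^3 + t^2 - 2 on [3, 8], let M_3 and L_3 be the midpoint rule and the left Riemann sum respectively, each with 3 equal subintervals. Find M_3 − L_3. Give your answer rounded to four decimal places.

M_3 ≈ 2119.814815.
L_3 ≈ 1383.703704.
M_3 − L_3 ≈ 736.1111.

736.1111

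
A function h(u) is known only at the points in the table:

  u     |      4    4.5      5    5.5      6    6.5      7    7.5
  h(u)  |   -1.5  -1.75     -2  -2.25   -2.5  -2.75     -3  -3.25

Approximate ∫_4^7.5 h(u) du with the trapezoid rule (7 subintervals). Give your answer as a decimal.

Δu = 0.5.
T_7 = (0.5/2)·[(-1.5) + 2·(-1.75) + 2·(-2) + 2·(-2.25) + 2·(-2.5) + 2·(-2.75) + 2·(-3) + (-3.25)] = -8.3125.

-8.3125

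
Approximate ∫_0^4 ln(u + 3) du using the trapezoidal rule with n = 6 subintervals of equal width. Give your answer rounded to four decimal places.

6.3185

Δu = (4 − 0)/6 = 2/3.
f(0) ≈ 1.0986, f(2/3) ≈ 1.2993, f(4/3) ≈ 1.4663, f(2) ≈ 1.6094, f(8/3) ≈ 1.7346, f(10/3) ≈ 1.8458, f(4) ≈ 1.9459.
T_6 = (Δu/2)·[f(u_0) + 2f(u_1) + ... + 2f(u_{5}) + f(u_6)].
Sum ≈ 6.3185.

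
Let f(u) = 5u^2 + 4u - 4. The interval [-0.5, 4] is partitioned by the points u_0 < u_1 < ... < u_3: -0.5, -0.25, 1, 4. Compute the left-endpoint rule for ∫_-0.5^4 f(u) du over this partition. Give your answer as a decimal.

7.953125

Subinterval widths: 0.25, 1.25, 3.
Left endpoints: -0.5, -0.25, 1.
f(-0.5) = -4.75, f(-0.25) = -4.6875, f(1) = 5.
Sum = Σ Δu_i · f(u_i).
Sum = 7.953125.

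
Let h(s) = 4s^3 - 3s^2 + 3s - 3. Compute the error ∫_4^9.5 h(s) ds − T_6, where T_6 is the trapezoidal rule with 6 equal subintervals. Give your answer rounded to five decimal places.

Exact integral: ∫_4^9.5 h(s) ds = 7190.5625.
T_6 ≈ 7250.6423611.
Error ≈ 7190.5625 − 7250.6423611 ≈ -60.07986.

-60.07986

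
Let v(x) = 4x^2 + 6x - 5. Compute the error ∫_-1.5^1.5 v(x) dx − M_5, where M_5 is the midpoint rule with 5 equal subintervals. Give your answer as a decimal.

0.36

Exact integral: ∫_-1.5^1.5 v(x) dx = -6.
M_5 = -6.36.
Error = -6 − (-6.36) = 0.36.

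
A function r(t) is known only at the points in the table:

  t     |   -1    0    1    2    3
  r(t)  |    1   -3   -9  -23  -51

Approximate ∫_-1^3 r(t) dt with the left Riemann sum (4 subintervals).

Δt = 1.
Sum = 1·[1 + (-3) + (-9) + (-23)] = -34.

-34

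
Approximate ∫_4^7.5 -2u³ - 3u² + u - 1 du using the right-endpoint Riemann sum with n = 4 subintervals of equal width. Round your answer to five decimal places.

-2176.46680

Δu = (7.5 − 4)/4 = 0.875.
Right endpoints: 4.875, 5.75, 6.625, 7.5.
f(4.875) = -299.13671875, f(5.75) = -474.65625, f(6.625) = -707.59765625, f(7.5) = -1006.
Sum = Δu · [f(4.875) + f(5.75) + f(6.625) + f(7.5)].
Sum ≈ -2176.46680.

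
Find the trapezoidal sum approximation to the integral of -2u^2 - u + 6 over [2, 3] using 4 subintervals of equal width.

Δu = (3 − 2)/4 = 0.25.
f(2) = -4, f(2.25) = -6.375, f(2.5) = -9, f(2.75) = -11.875, f(3) = -15.
T_4 = (Δu/2)·[f(u_0) + 2f(u_1) + 2f(u_2) + 2f(u_3) + f(u_4)].
Sum = -9.1875.

-9.1875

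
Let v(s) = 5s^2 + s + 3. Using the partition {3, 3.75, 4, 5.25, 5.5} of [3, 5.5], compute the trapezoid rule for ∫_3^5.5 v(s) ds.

Subinterval widths: 0.75, 0.25, 1.25, 0.25.
v(3) = 51, v(3.75) = 77.0625, v(4) = 87, v(5.25) = 146.0625, v(5.5) = 159.75.
On each subinterval the trapezoid contributes (Δs_i/2)·[v(s_{i-1}) + v(s_i)].
Sum = 252.421875.

252.421875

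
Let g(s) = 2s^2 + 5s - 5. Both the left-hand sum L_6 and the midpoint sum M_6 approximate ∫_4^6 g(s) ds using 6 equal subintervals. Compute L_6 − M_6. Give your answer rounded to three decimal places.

-8.222

L_6 ≈ 133.07407.
M_6 ≈ 141.29630.
L_6 − M_6 ≈ -8.222.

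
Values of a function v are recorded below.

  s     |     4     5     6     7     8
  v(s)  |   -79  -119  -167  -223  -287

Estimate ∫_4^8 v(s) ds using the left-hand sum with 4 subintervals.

-588

Δs = 1.
Sum = 1·[(-79) + (-119) + (-167) + (-223)] = -588.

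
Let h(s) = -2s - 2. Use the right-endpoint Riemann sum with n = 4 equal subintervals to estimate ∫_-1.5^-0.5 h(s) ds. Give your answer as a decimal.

-0.25

Δs = (-0.5 − (-1.5))/4 = 0.25.
Right endpoints: -1.25, -1, -0.75, -0.5.
h(-1.25) = 0.5, h(-1) = 0, h(-0.75) = -0.5, h(-0.5) = -1.
Sum = Δs · [h(-1.25) + h(-1) + h(-0.75) + h(-0.5)].
Sum = -0.25.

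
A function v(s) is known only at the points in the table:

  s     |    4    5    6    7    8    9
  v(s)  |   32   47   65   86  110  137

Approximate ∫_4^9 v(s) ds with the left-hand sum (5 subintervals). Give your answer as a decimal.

340

Δs = 1.
Sum = 1·[32 + 47 + 65 + 86 + 110] = 340.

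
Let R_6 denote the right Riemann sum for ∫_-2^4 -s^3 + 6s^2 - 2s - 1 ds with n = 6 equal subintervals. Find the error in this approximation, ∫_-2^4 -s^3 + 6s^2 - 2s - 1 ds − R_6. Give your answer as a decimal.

3

Exact integral: ∫_-2^4 f(s) ds = 66.
R_6 = 63.
Error = 66 − 63 = 3.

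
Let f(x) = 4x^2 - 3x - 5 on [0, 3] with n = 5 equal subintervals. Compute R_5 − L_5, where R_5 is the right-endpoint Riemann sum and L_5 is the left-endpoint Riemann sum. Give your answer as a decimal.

16.2

R_5 = 16.32.
L_5 = 0.12.
R_5 − L_5 = 16.2.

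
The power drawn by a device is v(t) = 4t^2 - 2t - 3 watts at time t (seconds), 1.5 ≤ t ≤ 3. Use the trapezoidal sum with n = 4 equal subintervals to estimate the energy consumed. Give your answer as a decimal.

20.390625

Δt = (3 − 1.5)/4 = 0.375.
v(1.5) = 3, v(1.875) = 7.3125, v(2.25) = 12.75, v(2.625) = 19.3125, v(3) = 27.
T_4 = (Δt/2)·[v(t_0) + 2v(t_1) + 2v(t_2) + 2v(t_3) + v(t_4)].
Sum = 20.390625.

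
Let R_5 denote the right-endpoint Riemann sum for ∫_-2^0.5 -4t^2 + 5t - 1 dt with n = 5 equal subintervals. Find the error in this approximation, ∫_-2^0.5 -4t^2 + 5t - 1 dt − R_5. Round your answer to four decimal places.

Exact integral: ∫_-2^0.5 f(t) dt ≈ -22.708333.
R_5 = -16.25.
Error ≈ -22.708333 − (-16.25) ≈ -6.4583.

-6.4583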